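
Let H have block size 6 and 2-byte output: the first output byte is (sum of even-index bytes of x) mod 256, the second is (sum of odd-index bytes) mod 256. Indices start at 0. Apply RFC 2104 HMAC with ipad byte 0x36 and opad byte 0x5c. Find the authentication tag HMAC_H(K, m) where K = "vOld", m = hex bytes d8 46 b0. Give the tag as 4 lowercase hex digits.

Key "vOld" = 76 4f 6c 64 is 4 bytes ≤ B = 6; zero-pad to 6 bytes: K' = 76 4f 6c 64 00 00.
K' ⊕ ipad = 40 79 5a 52 36 36.  K' ⊕ opad = 2a 13 30 38 5c 5c.
Inner input = (K'⊕ipad) ∥ m = 40 79 5a 52 36 36 ∥ d8 46 b0.
Inner hash: even-index sum = 600 mod 256 = 88; odd-index sum = 327 mod 256 = 71 → 58 47.
Outer input = (K'⊕opad) ∥ inner = 2a 13 30 38 5c 5c ∥ 58 47.
Outer hash (tag): even-index sum = 270 mod 256 = 14; odd-index sum = 238 mod 256 = 238 → 0e ee.

0eee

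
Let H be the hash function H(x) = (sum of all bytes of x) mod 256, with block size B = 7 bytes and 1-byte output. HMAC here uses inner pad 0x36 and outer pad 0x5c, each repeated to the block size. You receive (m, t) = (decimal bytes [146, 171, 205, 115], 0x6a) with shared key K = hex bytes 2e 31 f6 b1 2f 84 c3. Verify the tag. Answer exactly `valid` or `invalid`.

Key hex bytes 2e 31 f6 b1 2f 84 c3 is exactly B = 7 bytes: K' = 2e 31 f6 b1 2f 84 c3.
K' ⊕ ipad = 18 07 c0 87 19 b2 f5; K' ⊕ opad = 72 6d aa ed 73 d8 9f.
Inner hash: sum = 24+7+192+135+25+178+245+146+171+205+115 = 1443; mod 256 = 163 → a3.
Outer hash (recomputed tag): sum = 114+109+170+237+115+216+159+163 = 1283; mod 256 = 3 → 03.
Recomputed tag = 03; claimed = 6a → mismatch.

invalid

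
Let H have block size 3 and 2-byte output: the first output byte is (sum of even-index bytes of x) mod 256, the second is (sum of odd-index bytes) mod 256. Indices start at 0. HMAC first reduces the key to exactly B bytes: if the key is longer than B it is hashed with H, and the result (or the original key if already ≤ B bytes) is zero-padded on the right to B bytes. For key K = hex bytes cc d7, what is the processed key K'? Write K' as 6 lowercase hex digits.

Key hex bytes cc d7 is 2 bytes ≤ B = 3; zero-pad to 3 bytes: K' = cc d7 00.

ccd700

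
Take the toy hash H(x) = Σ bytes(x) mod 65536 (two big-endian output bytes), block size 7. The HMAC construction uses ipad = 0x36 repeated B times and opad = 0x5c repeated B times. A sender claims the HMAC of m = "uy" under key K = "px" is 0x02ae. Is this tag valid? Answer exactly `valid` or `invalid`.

Key "px" = 70 78 is 2 bytes ≤ B = 7; zero-pad to 7 bytes: K' = 70 78 00 00 00 00 00.
K' ⊕ ipad = 46 4e 36 36 36 36 36; K' ⊕ opad = 2c 24 5c 5c 5c 5c 5c.
Inner hash: sum = 70+78+54+54+54+54+54+117+121 = 656 → 02 90.
Outer hash (recomputed tag): sum = 44+36+92+92+92+92+92+2+144 = 686 → 02 ae.
Recomputed tag = 02ae; claimed = 02ae → match.

valid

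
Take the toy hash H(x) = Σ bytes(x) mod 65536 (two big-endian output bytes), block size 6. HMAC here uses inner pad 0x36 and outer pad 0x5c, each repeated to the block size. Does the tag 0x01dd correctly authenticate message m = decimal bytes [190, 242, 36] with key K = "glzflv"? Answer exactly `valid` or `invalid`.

Key "glzflv" = 67 6c 7a 66 6c 76 is exactly B = 6 bytes: K' = 67 6c 7a 66 6c 76.
K' ⊕ ipad = 51 5a 4c 50 5a 40; K' ⊕ opad = 3b 30 26 3a 30 2a.
Inner hash: sum = 81+90+76+80+90+64+190+242+36 = 949 → 03 b5.
Outer hash (recomputed tag): sum = 59+48+38+58+48+42+3+181 = 477 → 01 dd.
Recomputed tag = 01dd; claimed = 01dd → match.

valid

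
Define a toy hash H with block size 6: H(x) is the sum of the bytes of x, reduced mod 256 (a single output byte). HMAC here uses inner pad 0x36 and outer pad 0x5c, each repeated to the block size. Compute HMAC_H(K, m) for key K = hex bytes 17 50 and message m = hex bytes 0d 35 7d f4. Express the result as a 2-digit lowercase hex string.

d9

Key hex bytes 17 50 is 2 bytes ≤ B = 6; zero-pad to 6 bytes: K' = 17 50 00 00 00 00.
K' ⊕ ipad = 21 66 36 36 36 36.  K' ⊕ opad = 4b 0c 5c 5c 5c 5c.
Inner input = (K'⊕ipad) ∥ m = 21 66 36 36 36 36 ∥ 0d 35 7d f4.
Inner hash: sum = 33+102+54+54+54+54+13+53+125+244 = 786; mod 256 = 18 → 12.
Outer input = (K'⊕opad) ∥ inner = 4b 0c 5c 5c 5c 5c ∥ 12.
Outer hash (tag): sum = 75+12+92+92+92+92+18 = 473; mod 256 = 217 → d9.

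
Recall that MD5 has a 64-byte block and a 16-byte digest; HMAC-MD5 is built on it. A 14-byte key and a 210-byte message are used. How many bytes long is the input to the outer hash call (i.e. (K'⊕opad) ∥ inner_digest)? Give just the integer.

Key is 14 ≤ 64 bytes, zero-padded: |K'| = 64.
Outer input = (K'⊕opad) ∥ H(inner) → 64 + 16 = 80 bytes.

80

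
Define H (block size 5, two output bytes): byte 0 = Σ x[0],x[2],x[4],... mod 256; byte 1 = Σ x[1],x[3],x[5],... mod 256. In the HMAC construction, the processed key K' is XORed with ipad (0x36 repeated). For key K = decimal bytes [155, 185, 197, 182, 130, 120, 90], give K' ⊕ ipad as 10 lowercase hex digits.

0ad1363636

Key decimal bytes [155, 185, 197, 182, 130, 120, 90] = 9b b9 c5 b6 82 78 5a is 7 bytes > B = 5, so hash it first: H(key) = 3c e7, then zero-pad to 5 bytes: K' = 3c e7 00 00 00.
XOR each byte with 0x36: 3c⊕36=0a, e7⊕36=d1, 00⊕36=36, 00⊕36=36, 00⊕36=36.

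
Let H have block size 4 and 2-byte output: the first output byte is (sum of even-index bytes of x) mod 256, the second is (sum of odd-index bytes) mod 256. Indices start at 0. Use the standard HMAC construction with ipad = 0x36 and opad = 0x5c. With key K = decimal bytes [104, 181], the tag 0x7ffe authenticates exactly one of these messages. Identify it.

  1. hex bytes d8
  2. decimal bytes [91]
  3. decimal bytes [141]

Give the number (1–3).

2

Key decimal bytes [104, 181] = 68 b5 is 2 bytes ≤ B = 4; zero-pad to 4 bytes: K' = 68 b5 00 00.
K' ⊕ ipad = 5e 83 36 36; K' ⊕ opad = 34 e9 5c 5c.
m1: inner = H(5e 83 36 36 d8) = 6c b9; tag = H(34 e9 5c 5c 6c b9) = fcfe
m2: inner = H(5e 83 36 36 5b) = ef b9; tag = H(34 e9 5c 5c ef b9) = 7ffe ← matches
m3: inner = H(5e 83 36 36 8d) = 21 b9; tag = H(34 e9 5c 5c 21 b9) = b1fe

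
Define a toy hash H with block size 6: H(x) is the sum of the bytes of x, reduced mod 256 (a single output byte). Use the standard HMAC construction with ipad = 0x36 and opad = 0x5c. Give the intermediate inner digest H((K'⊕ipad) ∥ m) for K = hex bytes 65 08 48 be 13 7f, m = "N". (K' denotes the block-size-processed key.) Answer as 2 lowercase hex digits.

53

Key hex bytes 65 08 48 be 13 7f is exactly B = 6 bytes: K' = 65 08 48 be 13 7f.
K' ⊕ ipad = 53 3e 7e 88 25 49.
Inner input = 53 3e 7e 88 25 49 ∥ 4e.
Inner hash: sum = 83+62+126+136+37+73+78 = 595; mod 256 = 83 → 53.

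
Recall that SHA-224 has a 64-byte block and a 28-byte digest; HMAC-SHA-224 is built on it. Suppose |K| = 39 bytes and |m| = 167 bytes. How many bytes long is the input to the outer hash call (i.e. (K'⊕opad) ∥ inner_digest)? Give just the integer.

92

Key is 39 ≤ 64 bytes, zero-padded: |K'| = 64.
Outer input = (K'⊕opad) ∥ H(inner) → 64 + 28 = 92 bytes.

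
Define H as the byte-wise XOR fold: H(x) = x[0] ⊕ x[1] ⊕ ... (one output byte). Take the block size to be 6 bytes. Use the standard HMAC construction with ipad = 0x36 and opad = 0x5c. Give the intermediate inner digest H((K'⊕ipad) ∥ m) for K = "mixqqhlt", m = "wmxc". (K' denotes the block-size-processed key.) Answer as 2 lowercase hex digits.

Key "mixqqhlt" = 6d 69 78 71 71 68 6c 74 is 8 bytes > B = 6, so hash it first: H(key) = 0c, then zero-pad to 6 bytes: K' = 0c 00 00 00 00 00.
K' ⊕ ipad = 3a 36 36 36 36 36.
Inner input = 3a 36 36 36 36 36 ∥ 77 6d 78 63.
Inner hash: XOR 3a⊕36⊕36⊕36⊕36⊕36⊕77⊕6d⊕78⊕63 = 0d.

0d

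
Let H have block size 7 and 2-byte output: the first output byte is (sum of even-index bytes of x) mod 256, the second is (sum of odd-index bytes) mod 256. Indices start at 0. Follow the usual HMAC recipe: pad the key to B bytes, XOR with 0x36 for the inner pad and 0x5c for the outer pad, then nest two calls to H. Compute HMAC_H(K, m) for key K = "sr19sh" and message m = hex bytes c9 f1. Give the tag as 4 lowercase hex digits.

a17f

Key "sr19sh" = 73 72 31 39 73 68 is 6 bytes ≤ B = 7; zero-pad to 7 bytes: K' = 73 72 31 39 73 68 00.
K' ⊕ ipad = 45 44 07 0f 45 5e 36.  K' ⊕ opad = 2f 2e 6d 65 2f 34 5c.
Inner input = (K'⊕ipad) ∥ m = 45 44 07 0f 45 5e 36 ∥ c9 f1.
Inner hash: even-index sum = 440 mod 256 = 184; odd-index sum = 378 mod 256 = 122 → b8 7a.
Outer input = (K'⊕opad) ∥ inner = 2f 2e 6d 65 2f 34 5c ∥ b8 7a.
Outer hash (tag): even-index sum = 417 mod 256 = 161; odd-index sum = 383 mod 256 = 127 → a1 7f.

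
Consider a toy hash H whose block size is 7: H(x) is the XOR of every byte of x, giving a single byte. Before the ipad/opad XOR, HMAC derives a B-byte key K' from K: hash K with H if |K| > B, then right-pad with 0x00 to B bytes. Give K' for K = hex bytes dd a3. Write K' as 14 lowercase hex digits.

dda30000000000

Key hex bytes dd a3 is 2 bytes ≤ B = 7; zero-pad to 7 bytes: K' = dd a3 00 00 00 00 00.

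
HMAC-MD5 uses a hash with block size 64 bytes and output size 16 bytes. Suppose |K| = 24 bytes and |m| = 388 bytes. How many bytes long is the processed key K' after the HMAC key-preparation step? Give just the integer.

64

Key is 24 ≤ 64 bytes, zero-padded: |K'| = 64.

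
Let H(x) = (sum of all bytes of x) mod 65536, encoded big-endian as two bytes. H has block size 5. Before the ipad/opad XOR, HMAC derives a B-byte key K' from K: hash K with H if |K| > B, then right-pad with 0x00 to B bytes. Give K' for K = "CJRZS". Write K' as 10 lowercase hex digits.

Key "CJRZS" = 43 4a 52 5a 53 is exactly B = 5 bytes: K' = 43 4a 52 5a 53.

434a525a53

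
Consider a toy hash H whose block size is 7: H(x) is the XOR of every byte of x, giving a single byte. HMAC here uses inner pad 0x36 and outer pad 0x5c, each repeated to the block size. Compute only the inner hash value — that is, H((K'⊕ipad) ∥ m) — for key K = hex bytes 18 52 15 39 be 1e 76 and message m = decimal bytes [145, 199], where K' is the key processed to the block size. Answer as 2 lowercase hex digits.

d0

Key hex bytes 18 52 15 39 be 1e 76 is exactly B = 7 bytes: K' = 18 52 15 39 be 1e 76.
K' ⊕ ipad = 2e 64 23 0f 88 28 40.
Inner input = 2e 64 23 0f 88 28 40 ∥ 91 c7.
Inner hash: XOR 2e⊕64⊕23⊕0f⊕88⊕28⊕40⊕91⊕c7 = d0.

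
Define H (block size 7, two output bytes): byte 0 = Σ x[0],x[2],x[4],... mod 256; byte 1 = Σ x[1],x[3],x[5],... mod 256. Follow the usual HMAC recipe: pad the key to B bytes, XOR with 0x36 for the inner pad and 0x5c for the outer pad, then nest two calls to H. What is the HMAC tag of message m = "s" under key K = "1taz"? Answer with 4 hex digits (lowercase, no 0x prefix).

9974

Key "1taz" = 31 74 61 7a is 4 bytes ≤ B = 7; zero-pad to 7 bytes: K' = 31 74 61 7a 00 00 00.
K' ⊕ ipad = 07 42 57 4c 36 36 36.  K' ⊕ opad = 6d 28 3d 26 5c 5c 5c.
Inner input = (K'⊕ipad) ∥ m = 07 42 57 4c 36 36 36 ∥ 73.
Inner hash: even-index sum = 202 mod 256 = 202; odd-index sum = 311 mod 256 = 55 → ca 37.
Outer input = (K'⊕opad) ∥ inner = 6d 28 3d 26 5c 5c 5c ∥ ca 37.
Outer hash (tag): even-index sum = 409 mod 256 = 153; odd-index sum = 372 mod 256 = 116 → 99 74.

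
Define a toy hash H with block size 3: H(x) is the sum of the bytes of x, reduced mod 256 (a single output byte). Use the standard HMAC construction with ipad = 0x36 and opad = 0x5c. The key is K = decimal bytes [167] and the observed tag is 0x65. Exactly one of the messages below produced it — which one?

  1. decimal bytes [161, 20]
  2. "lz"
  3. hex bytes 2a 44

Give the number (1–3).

1

Key decimal bytes [167] = a7 is 1 byte ≤ B = 3; zero-pad to 3 bytes: K' = a7 00 00.
K' ⊕ ipad = 91 36 36; K' ⊕ opad = fb 5c 5c.
m1: inner = H(91 36 36 a1 14) = b2; tag = H(fb 5c 5c b2) = 65 ← matches
m2: inner = H(91 36 36 6c 7a) = e3; tag = H(fb 5c 5c e3) = 96
m3: inner = H(91 36 36 2a 44) = 6b; tag = H(fb 5c 5c 6b) = 1e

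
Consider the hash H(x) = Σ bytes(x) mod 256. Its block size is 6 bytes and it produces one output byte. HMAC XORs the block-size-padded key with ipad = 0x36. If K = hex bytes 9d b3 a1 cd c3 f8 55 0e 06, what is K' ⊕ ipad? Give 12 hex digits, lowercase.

Key hex bytes 9d b3 a1 cd c3 f8 55 0e 06 is 9 bytes > B = 6, so hash it first: H(key) = e2, then zero-pad to 6 bytes: K' = e2 00 00 00 00 00.
XOR each byte with 0x36: e2⊕36=d4, 00⊕36=36, 00⊕36=36, 00⊕36=36, 00⊕36=36, 00⊕36=36.

d43636363636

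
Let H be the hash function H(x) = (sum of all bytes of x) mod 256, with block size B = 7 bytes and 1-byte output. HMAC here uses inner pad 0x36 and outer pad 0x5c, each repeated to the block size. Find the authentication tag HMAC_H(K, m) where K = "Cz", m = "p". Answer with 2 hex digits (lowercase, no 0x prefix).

50

Key "Cz" = 43 7a is 2 bytes ≤ B = 7; zero-pad to 7 bytes: K' = 43 7a 00 00 00 00 00.
K' ⊕ ipad = 75 4c 36 36 36 36 36.  K' ⊕ opad = 1f 26 5c 5c 5c 5c 5c.
Inner input = (K'⊕ipad) ∥ m = 75 4c 36 36 36 36 36 ∥ 70.
Inner hash: sum = 117+76+54+54+54+54+54+112 = 575; mod 256 = 63 → 3f.
Outer input = (K'⊕opad) ∥ inner = 1f 26 5c 5c 5c 5c 5c ∥ 3f.
Outer hash (tag): sum = 31+38+92+92+92+92+92+63 = 592; mod 256 = 80 → 50.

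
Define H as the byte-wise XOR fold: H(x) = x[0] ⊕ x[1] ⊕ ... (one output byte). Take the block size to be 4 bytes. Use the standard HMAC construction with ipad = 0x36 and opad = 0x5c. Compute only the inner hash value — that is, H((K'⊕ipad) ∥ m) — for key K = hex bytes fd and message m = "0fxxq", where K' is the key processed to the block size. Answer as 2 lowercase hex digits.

da

Key hex bytes fd is 1 byte ≤ B = 4; zero-pad to 4 bytes: K' = fd 00 00 00.
K' ⊕ ipad = cb 36 36 36.
Inner input = cb 36 36 36 ∥ 30 66 78 78 71.
Inner hash: XOR cb⊕36⊕36⊕36⊕30⊕66⊕78⊕78⊕71 = da.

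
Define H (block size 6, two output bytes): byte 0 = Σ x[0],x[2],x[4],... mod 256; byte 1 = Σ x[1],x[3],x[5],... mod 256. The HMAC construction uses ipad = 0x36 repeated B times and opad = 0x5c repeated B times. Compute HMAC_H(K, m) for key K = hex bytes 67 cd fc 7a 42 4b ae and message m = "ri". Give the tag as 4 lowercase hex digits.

Key hex bytes 67 cd fc 7a 42 4b ae is 7 bytes > B = 6, so hash it first: H(key) = 53 92, then zero-pad to 6 bytes: K' = 53 92 00 00 00 00.
K' ⊕ ipad = 65 a4 36 36 36 36.  K' ⊕ opad = 0f ce 5c 5c 5c 5c.
Inner input = (K'⊕ipad) ∥ m = 65 a4 36 36 36 36 ∥ 72 69.
Inner hash: even-index sum = 323 mod 256 = 67; odd-index sum = 377 mod 256 = 121 → 43 79.
Outer input = (K'⊕opad) ∥ inner = 0f ce 5c 5c 5c 5c ∥ 43 79.
Outer hash (tag): even-index sum = 266 mod 256 = 10; odd-index sum = 511 mod 256 = 255 → 0a ff.

0aff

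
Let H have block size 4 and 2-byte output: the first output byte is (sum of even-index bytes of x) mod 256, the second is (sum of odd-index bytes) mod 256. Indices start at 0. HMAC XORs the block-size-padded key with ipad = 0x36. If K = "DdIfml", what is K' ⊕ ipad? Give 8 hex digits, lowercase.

cc003636

Key "DdIfml" = 44 64 49 66 6d 6c is 6 bytes > B = 4, so hash it first: H(key) = fa 36, then zero-pad to 4 bytes: K' = fa 36 00 00.
XOR each byte with 0x36: fa⊕36=cc, 36⊕36=00, 00⊕36=36, 00⊕36=36.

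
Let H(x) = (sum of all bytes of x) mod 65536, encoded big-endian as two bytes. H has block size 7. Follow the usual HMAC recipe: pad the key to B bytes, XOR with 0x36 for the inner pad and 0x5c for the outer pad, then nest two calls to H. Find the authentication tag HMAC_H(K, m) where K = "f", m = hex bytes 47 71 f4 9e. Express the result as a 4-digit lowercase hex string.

Key "f" = 66 is 1 byte ≤ B = 7; zero-pad to 7 bytes: K' = 66 00 00 00 00 00 00.
K' ⊕ ipad = 50 36 36 36 36 36 36.  K' ⊕ opad = 3a 5c 5c 5c 5c 5c 5c.
Inner input = (K'⊕ipad) ∥ m = 50 36 36 36 36 36 36 ∥ 47 71 f4 9e.
Inner hash: sum = 80+54+54+54+54+54+54+71+113+244+158 = 990 → 03 de.
Outer input = (K'⊕opad) ∥ inner = 3a 5c 5c 5c 5c 5c 5c ∥ 03 de.
Outer hash (tag): sum = 58+92+92+92+92+92+92+3+222 = 835 → 03 43.

0343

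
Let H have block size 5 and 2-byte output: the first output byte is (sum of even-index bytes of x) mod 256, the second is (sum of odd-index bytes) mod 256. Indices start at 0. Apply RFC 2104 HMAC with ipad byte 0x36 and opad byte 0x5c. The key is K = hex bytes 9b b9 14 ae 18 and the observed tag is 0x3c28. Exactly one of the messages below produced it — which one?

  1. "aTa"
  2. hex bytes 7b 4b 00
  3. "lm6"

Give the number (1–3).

1

Key hex bytes 9b b9 14 ae 18 is exactly B = 5 bytes: K' = 9b b9 14 ae 18.
K' ⊕ ipad = ad 8f 22 98 2e; K' ⊕ opad = c7 e5 48 f2 44.
m1: inner = H(ad 8f 22 98 2e 61 54 61) = 51 e9; tag = H(c7 e5 48 f2 44 51 e9) = 3c28 ← matches
m2: inner = H(ad 8f 22 98 2e 7b 4b 00) = 48 a2; tag = H(c7 e5 48 f2 44 48 a2) = f51f
m3: inner = H(ad 8f 22 98 2e 6c 6d 36) = 6a c9; tag = H(c7 e5 48 f2 44 6a c9) = 1c41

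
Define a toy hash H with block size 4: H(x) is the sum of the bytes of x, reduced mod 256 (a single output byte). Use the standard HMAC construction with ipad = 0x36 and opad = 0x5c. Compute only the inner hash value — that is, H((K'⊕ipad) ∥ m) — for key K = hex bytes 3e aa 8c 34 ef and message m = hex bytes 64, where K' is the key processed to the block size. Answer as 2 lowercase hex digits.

a7

Key hex bytes 3e aa 8c 34 ef is 5 bytes > B = 4, so hash it first: H(key) = 97, then zero-pad to 4 bytes: K' = 97 00 00 00.
K' ⊕ ipad = a1 36 36 36.
Inner input = a1 36 36 36 ∥ 64.
Inner hash: sum = 161+54+54+54+100 = 423; mod 256 = 167 → a7.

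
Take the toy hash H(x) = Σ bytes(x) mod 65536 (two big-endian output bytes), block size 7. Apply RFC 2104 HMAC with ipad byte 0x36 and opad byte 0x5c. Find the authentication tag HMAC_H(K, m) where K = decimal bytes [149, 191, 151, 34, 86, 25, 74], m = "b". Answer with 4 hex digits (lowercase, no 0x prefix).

Key decimal bytes [149, 191, 151, 34, 86, 25, 74] = 95 bf 97 22 56 19 4a is exactly B = 7 bytes: K' = 95 bf 97 22 56 19 4a.
K' ⊕ ipad = a3 89 a1 14 60 2f 7c.  K' ⊕ opad = c9 e3 cb 7e 0a 45 16.
Inner input = (K'⊕ipad) ∥ m = a3 89 a1 14 60 2f 7c ∥ 62.
Inner hash: sum = 163+137+161+20+96+47+124+98 = 846 → 03 4e.
Outer input = (K'⊕opad) ∥ inner = c9 e3 cb 7e 0a 45 16 ∥ 03 4e.
Outer hash (tag): sum = 201+227+203+126+10+69+22+3+78 = 939 → 03 ab.

03ab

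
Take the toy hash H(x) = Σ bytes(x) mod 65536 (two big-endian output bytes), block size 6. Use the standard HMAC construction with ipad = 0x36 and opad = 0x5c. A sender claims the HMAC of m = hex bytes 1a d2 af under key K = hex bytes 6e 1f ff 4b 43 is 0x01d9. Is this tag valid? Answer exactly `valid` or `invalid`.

invalid

Key hex bytes 6e 1f ff 4b 43 is 5 bytes ≤ B = 6; zero-pad to 6 bytes: K' = 6e 1f ff 4b 43 00.
K' ⊕ ipad = 58 29 c9 7d 75 36; K' ⊕ opad = 32 43 a3 17 1f 5c.
Inner hash: sum = 88+41+201+125+117+54+26+210+175 = 1037 → 04 0d.
Outer hash (recomputed tag): sum = 50+67+163+23+31+92+4+13 = 443 → 01 bb.
Recomputed tag = 01bb; claimed = 01d9 → mismatch.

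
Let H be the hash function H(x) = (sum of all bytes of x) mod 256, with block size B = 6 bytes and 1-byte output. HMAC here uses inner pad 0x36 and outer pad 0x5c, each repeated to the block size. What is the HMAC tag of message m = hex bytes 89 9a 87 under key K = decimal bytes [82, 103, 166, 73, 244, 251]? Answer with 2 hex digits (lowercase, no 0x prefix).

Key decimal bytes [82, 103, 166, 73, 244, 251] = 52 67 a6 49 f4 fb is exactly B = 6 bytes: K' = 52 67 a6 49 f4 fb.
K' ⊕ ipad = 64 51 90 7f c2 cd.  K' ⊕ opad = 0e 3b fa 15 a8 a7.
Inner input = (K'⊕ipad) ∥ m = 64 51 90 7f c2 cd ∥ 89 9a 87.
Inner hash: sum = 100+81+144+127+194+205+137+154+135 = 1277; mod 256 = 253 → fd.
Outer input = (K'⊕opad) ∥ inner = 0e 3b fa 15 a8 a7 ∥ fd.
Outer hash (tag): sum = 14+59+250+21+168+167+253 = 932; mod 256 = 164 → a4.

a4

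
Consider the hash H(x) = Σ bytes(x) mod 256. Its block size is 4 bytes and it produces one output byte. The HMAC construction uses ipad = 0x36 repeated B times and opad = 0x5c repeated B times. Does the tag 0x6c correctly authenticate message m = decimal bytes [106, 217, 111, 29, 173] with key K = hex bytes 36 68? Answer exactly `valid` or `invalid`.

Key hex bytes 36 68 is 2 bytes ≤ B = 4; zero-pad to 4 bytes: K' = 36 68 00 00.
K' ⊕ ipad = 00 5e 36 36; K' ⊕ opad = 6a 34 5c 5c.
Inner hash: sum = 0+94+54+54+106+217+111+29+173 = 838; mod 256 = 70 → 46.
Outer hash (recomputed tag): sum = 106+52+92+92+70 = 412; mod 256 = 156 → 9c.
Recomputed tag = 9c; claimed = 6c → mismatch.

invalid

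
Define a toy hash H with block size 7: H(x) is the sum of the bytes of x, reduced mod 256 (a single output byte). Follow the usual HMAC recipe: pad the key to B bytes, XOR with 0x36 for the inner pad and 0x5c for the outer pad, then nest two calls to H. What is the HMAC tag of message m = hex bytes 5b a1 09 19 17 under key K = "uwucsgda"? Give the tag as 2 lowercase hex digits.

Key "uwucsgda" = 75 77 75 63 73 67 64 61 is 8 bytes > B = 7, so hash it first: H(key) = 63, then zero-pad to 7 bytes: K' = 63 00 00 00 00 00 00.
K' ⊕ ipad = 55 36 36 36 36 36 36.  K' ⊕ opad = 3f 5c 5c 5c 5c 5c 5c.
Inner input = (K'⊕ipad) ∥ m = 55 36 36 36 36 36 36 ∥ 5b a1 09 19 17.
Inner hash: sum = 85+54+54+54+54+54+54+91+161+9+25+23 = 718; mod 256 = 206 → ce.
Outer input = (K'⊕opad) ∥ inner = 3f 5c 5c 5c 5c 5c 5c ∥ ce.
Outer hash (tag): sum = 63+92+92+92+92+92+92+206 = 821; mod 256 = 53 → 35.

35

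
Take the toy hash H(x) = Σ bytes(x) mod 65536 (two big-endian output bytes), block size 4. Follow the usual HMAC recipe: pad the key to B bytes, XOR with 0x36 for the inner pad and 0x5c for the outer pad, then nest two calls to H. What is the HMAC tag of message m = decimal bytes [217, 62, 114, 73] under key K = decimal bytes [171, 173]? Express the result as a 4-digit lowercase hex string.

Key decimal bytes [171, 173] = ab ad is 2 bytes ≤ B = 4; zero-pad to 4 bytes: K' = ab ad 00 00.
K' ⊕ ipad = 9d 9b 36 36.  K' ⊕ opad = f7 f1 5c 5c.
Inner input = (K'⊕ipad) ∥ m = 9d 9b 36 36 ∥ d9 3e 72 49.
Inner hash: sum = 157+155+54+54+217+62+114+73 = 886 → 03 76.
Outer input = (K'⊕opad) ∥ inner = f7 f1 5c 5c ∥ 03 76.
Outer hash (tag): sum = 247+241+92+92+3+118 = 793 → 03 19.

0319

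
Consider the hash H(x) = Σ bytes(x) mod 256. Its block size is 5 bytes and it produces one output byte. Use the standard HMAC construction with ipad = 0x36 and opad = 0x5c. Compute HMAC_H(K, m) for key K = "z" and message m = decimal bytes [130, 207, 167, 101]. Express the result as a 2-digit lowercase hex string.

Key "z" = 7a is 1 byte ≤ B = 5; zero-pad to 5 bytes: K' = 7a 00 00 00 00.
K' ⊕ ipad = 4c 36 36 36 36.  K' ⊕ opad = 26 5c 5c 5c 5c.
Inner input = (K'⊕ipad) ∥ m = 4c 36 36 36 36 ∥ 82 cf a7 65.
Inner hash: sum = 76+54+54+54+54+130+207+167+101 = 897; mod 256 = 129 → 81.
Outer input = (K'⊕opad) ∥ inner = 26 5c 5c 5c 5c ∥ 81.
Outer hash (tag): sum = 38+92+92+92+92+129 = 535; mod 256 = 23 → 17.

17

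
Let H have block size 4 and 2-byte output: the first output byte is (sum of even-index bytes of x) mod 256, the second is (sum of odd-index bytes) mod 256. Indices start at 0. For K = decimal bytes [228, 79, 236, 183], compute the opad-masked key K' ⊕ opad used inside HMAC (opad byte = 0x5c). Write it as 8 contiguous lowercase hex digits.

b813b0eb

Key decimal bytes [228, 79, 236, 183] = e4 4f ec b7 is exactly B = 4 bytes: K' = e4 4f ec b7.
XOR each byte with 0x5c: e4⊕5c=b8, 4f⊕5c=13, ec⊕5c=b0, b7⊕5c=eb.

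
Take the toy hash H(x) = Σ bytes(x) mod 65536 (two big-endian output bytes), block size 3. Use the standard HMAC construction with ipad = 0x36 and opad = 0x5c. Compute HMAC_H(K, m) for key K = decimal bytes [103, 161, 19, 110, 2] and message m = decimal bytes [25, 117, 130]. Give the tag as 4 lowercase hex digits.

01cc

Key decimal bytes [103, 161, 19, 110, 2] = 67 a1 13 6e 02 is 5 bytes > B = 3, so hash it first: H(key) = 01 8b, then zero-pad to 3 bytes: K' = 01 8b 00.
K' ⊕ ipad = 37 bd 36.  K' ⊕ opad = 5d d7 5c.
Inner input = (K'⊕ipad) ∥ m = 37 bd 36 ∥ 19 75 82.
Inner hash: sum = 55+189+54+25+117+130 = 570 → 02 3a.
Outer input = (K'⊕opad) ∥ inner = 5d d7 5c ∥ 02 3a.
Outer hash (tag): sum = 93+215+92+2+58 = 460 → 01 cc.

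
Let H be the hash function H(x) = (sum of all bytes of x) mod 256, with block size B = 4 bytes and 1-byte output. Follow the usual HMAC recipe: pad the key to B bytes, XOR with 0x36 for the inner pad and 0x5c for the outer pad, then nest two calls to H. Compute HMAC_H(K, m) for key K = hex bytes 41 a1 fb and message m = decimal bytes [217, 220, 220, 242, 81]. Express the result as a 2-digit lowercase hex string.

Key hex bytes 41 a1 fb is 3 bytes ≤ B = 4; zero-pad to 4 bytes: K' = 41 a1 fb 00.
K' ⊕ ipad = 77 97 cd 36.  K' ⊕ opad = 1d fd a7 5c.
Inner input = (K'⊕ipad) ∥ m = 77 97 cd 36 ∥ d9 dc dc f2 51.
Inner hash: sum = 119+151+205+54+217+220+220+242+81 = 1509; mod 256 = 229 → e5.
Outer input = (K'⊕opad) ∥ inner = 1d fd a7 5c ∥ e5.
Outer hash (tag): sum = 29+253+167+92+229 = 770; mod 256 = 2 → 02.

02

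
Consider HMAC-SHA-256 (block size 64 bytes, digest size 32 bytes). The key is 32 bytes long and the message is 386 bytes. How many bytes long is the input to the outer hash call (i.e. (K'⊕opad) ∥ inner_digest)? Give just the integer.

Key is 32 ≤ 64 bytes, zero-padded: |K'| = 64.
Outer input = (K'⊕opad) ∥ H(inner) → 64 + 32 = 96 bytes.

96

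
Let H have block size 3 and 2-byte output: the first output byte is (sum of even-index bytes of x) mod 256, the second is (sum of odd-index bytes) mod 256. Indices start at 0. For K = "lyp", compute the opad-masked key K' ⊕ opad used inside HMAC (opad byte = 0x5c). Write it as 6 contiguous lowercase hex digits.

30252c

Key "lyp" = 6c 79 70 is exactly B = 3 bytes: K' = 6c 79 70.
XOR each byte with 0x5c: 6c⊕5c=30, 79⊕5c=25, 70⊕5c=2c.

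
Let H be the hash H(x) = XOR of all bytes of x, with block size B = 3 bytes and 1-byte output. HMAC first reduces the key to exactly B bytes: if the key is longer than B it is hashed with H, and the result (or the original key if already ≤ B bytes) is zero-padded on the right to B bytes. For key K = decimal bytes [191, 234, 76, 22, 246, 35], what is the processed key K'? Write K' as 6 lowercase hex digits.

|K| = 6 > B = 3, so first hash the key.
H(K): XOR bf⊕ea⊕4c⊕16⊕f6⊕23 = da.
Zero-pad H(K) = da to 3 bytes: K' = da 00 00.

da0000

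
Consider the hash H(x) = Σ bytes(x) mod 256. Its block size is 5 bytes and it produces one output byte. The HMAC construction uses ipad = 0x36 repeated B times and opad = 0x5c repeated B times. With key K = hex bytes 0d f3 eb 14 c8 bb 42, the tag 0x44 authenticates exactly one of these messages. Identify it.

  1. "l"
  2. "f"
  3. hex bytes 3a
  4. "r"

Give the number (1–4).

4

Key hex bytes 0d f3 eb 14 c8 bb 42 is 7 bytes > B = 5, so hash it first: H(key) = c4, then zero-pad to 5 bytes: K' = c4 00 00 00 00.
K' ⊕ ipad = f2 36 36 36 36; K' ⊕ opad = 98 5c 5c 5c 5c.
m1: inner = H(f2 36 36 36 36 6c) = 36; tag = H(98 5c 5c 5c 5c 36) = 3e
m2: inner = H(f2 36 36 36 36 66) = 30; tag = H(98 5c 5c 5c 5c 30) = 38
m3: inner = H(f2 36 36 36 36 3a) = 04; tag = H(98 5c 5c 5c 5c 04) = 0c
m4: inner = H(f2 36 36 36 36 72) = 3c; tag = H(98 5c 5c 5c 5c 3c) = 44 ← matches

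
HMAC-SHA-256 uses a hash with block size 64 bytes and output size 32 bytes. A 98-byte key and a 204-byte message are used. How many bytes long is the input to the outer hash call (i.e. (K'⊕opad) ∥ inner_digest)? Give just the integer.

96

Key is 98 > 64 bytes, so it is hashed to 32 bytes then zero-padded to 64: |K'| = 64.
Outer input = (K'⊕opad) ∥ H(inner) → 64 + 32 = 96 bytes.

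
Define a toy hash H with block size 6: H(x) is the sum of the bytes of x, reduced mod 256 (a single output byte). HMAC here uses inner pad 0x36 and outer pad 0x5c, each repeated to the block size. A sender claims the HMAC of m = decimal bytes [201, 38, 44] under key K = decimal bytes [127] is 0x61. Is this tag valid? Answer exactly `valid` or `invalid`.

Key decimal bytes [127] = 7f is 1 byte ≤ B = 6; zero-pad to 6 bytes: K' = 7f 00 00 00 00 00.
K' ⊕ ipad = 49 36 36 36 36 36; K' ⊕ opad = 23 5c 5c 5c 5c 5c.
Inner hash: sum = 73+54+54+54+54+54+201+38+44 = 626; mod 256 = 114 → 72.
Outer hash (recomputed tag): sum = 35+92+92+92+92+92+114 = 609; mod 256 = 97 → 61.
Recomputed tag = 61; claimed = 61 → match.

valid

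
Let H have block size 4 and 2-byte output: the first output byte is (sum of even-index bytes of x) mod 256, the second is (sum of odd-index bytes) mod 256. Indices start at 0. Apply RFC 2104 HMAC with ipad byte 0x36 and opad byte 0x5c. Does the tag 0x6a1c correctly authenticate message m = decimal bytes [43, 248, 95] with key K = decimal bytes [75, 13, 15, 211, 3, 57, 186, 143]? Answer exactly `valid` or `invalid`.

Key decimal bytes [75, 13, 15, 211, 3, 57, 186, 143] = 4b 0d 0f d3 03 39 ba 8f is 8 bytes > B = 4, so hash it first: H(key) = 17 a8, then zero-pad to 4 bytes: K' = 17 a8 00 00.
K' ⊕ ipad = 21 9e 36 36; K' ⊕ opad = 4b f4 5c 5c.
Inner hash: even-index sum = 225 mod 256 = 225; odd-index sum = 460 mod 256 = 204 → e1 cc.
Outer hash (recomputed tag): even-index sum = 392 mod 256 = 136; odd-index sum = 540 mod 256 = 28 → 88 1c.
Recomputed tag = 881c; claimed = 6a1c → mismatch.

invalid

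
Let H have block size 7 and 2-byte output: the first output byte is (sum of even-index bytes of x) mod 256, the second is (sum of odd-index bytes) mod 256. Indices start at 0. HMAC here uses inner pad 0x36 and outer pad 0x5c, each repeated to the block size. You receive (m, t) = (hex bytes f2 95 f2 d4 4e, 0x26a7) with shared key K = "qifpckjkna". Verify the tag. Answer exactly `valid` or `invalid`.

Key "qifpckjkna" = 71 69 66 70 63 6b 6a 6b 6e 61 is 10 bytes > B = 7, so hash it first: H(key) = 12 10, then zero-pad to 7 bytes: K' = 12 10 00 00 00 00 00.
K' ⊕ ipad = 24 26 36 36 36 36 36; K' ⊕ opad = 4e 4c 5c 5c 5c 5c 5c.
Inner hash: even-index sum = 559 mod 256 = 47; odd-index sum = 708 mod 256 = 196 → 2f c4.
Outer hash (recomputed tag): even-index sum = 550 mod 256 = 38; odd-index sum = 307 mod 256 = 51 → 26 33.
Recomputed tag = 2633; claimed = 26a7 → mismatch.

invalid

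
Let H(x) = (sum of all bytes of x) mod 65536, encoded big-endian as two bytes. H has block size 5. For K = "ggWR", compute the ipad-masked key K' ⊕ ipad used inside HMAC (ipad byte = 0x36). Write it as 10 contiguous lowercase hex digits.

5151616436

Key "ggWR" = 67 67 57 52 is 4 bytes ≤ B = 5; zero-pad to 5 bytes: K' = 67 67 57 52 00.
XOR each byte with 0x36: 67⊕36=51, 67⊕36=51, 57⊕36=61, 52⊕36=64, 00⊕36=36.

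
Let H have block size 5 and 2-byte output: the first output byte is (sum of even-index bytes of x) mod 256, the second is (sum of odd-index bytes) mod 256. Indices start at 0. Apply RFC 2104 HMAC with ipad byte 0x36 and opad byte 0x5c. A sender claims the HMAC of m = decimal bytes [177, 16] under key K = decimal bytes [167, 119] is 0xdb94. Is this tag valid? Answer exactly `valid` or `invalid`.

Key decimal bytes [167, 119] = a7 77 is 2 bytes ≤ B = 5; zero-pad to 5 bytes: K' = a7 77 00 00 00.
K' ⊕ ipad = 91 41 36 36 36; K' ⊕ opad = fb 2b 5c 5c 5c.
Inner hash: even-index sum = 269 mod 256 = 13; odd-index sum = 296 mod 256 = 40 → 0d 28.
Outer hash (recomputed tag): even-index sum = 475 mod 256 = 219; odd-index sum = 148 mod 256 = 148 → db 94.
Recomputed tag = db94; claimed = db94 → match.

valid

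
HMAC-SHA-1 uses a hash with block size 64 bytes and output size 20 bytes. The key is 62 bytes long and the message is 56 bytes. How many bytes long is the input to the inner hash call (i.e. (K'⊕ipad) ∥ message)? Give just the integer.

120

Key is 62 ≤ 64 bytes, zero-padded: |K'| = 64.
Inner input = (K'⊕ipad) ∥ m → 64 + 56 = 120 bytes.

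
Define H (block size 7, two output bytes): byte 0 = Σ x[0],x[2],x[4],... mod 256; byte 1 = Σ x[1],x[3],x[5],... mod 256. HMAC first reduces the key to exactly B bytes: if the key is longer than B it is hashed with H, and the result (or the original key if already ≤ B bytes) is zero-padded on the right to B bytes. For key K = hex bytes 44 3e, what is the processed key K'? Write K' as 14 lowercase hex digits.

Key hex bytes 44 3e is 2 bytes ≤ B = 7; zero-pad to 7 bytes: K' = 44 3e 00 00 00 00 00.

443e0000000000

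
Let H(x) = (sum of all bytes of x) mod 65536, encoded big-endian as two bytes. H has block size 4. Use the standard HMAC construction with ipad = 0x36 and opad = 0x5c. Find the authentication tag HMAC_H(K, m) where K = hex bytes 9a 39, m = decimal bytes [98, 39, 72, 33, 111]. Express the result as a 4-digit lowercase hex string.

026d

Key hex bytes 9a 39 is 2 bytes ≤ B = 4; zero-pad to 4 bytes: K' = 9a 39 00 00.
K' ⊕ ipad = ac 0f 36 36.  K' ⊕ opad = c6 65 5c 5c.
Inner input = (K'⊕ipad) ∥ m = ac 0f 36 36 ∥ 62 27 48 21 6f.
Inner hash: sum = 172+15+54+54+98+39+72+33+111 = 648 → 02 88.
Outer input = (K'⊕opad) ∥ inner = c6 65 5c 5c ∥ 02 88.
Outer hash (tag): sum = 198+101+92+92+2+136 = 621 → 02 6d.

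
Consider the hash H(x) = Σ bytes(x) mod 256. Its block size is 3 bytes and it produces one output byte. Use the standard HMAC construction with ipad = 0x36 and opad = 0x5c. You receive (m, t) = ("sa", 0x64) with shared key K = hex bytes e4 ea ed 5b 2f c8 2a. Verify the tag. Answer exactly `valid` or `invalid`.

Key hex bytes e4 ea ed 5b 2f c8 2a is 7 bytes > B = 3, so hash it first: H(key) = 37, then zero-pad to 3 bytes: K' = 37 00 00.
K' ⊕ ipad = 01 36 36; K' ⊕ opad = 6b 5c 5c.
Inner hash: sum = 1+54+54+115+97 = 321; mod 256 = 65 → 41.
Outer hash (recomputed tag): sum = 107+92+92+65 = 356; mod 256 = 100 → 64.
Recomputed tag = 64; claimed = 64 → match.

valid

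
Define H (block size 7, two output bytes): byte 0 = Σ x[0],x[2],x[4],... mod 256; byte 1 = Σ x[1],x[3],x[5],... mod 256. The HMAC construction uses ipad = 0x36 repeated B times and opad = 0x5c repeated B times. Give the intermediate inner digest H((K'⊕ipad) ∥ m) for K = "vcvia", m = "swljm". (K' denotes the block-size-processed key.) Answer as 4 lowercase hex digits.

Key "vcvia" = 76 63 76 69 61 is 5 bytes ≤ B = 7; zero-pad to 7 bytes: K' = 76 63 76 69 61 00 00.
K' ⊕ ipad = 40 55 40 5f 57 36 36.
Inner input = 40 55 40 5f 57 36 36 ∥ 73 77 6c 6a 6d.
Inner hash: even-index sum = 494 mod 256 = 238; odd-index sum = 566 mod 256 = 54 → ee 36.

ee36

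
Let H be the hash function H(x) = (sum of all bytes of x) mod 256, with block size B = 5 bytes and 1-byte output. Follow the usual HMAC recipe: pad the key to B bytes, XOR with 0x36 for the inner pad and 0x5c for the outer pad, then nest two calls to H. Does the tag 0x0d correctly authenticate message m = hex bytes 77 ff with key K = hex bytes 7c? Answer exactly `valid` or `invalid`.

invalid

Key hex bytes 7c is 1 byte ≤ B = 5; zero-pad to 5 bytes: K' = 7c 00 00 00 00.
K' ⊕ ipad = 4a 36 36 36 36; K' ⊕ opad = 20 5c 5c 5c 5c.
Inner hash: sum = 74+54+54+54+54+119+255 = 664; mod 256 = 152 → 98.
Outer hash (recomputed tag): sum = 32+92+92+92+92+152 = 552; mod 256 = 40 → 28.
Recomputed tag = 28; claimed = 0d → mismatch.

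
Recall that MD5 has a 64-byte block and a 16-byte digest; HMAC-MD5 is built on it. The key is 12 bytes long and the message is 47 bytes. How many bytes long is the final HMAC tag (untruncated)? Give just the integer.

The tag is one MD5 digest: 16 bytes.

16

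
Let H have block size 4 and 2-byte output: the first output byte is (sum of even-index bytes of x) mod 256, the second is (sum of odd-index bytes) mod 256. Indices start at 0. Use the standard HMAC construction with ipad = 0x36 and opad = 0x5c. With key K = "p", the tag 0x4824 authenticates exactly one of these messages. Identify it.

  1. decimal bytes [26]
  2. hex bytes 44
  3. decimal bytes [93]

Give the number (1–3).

2

Key "p" = 70 is 1 byte ≤ B = 4; zero-pad to 4 bytes: K' = 70 00 00 00.
K' ⊕ ipad = 46 36 36 36; K' ⊕ opad = 2c 5c 5c 5c.
m1: inner = H(46 36 36 36 1a) = 96 6c; tag = H(2c 5c 5c 5c 96 6c) = 1e24
m2: inner = H(46 36 36 36 44) = c0 6c; tag = H(2c 5c 5c 5c c0 6c) = 4824 ← matches
m3: inner = H(46 36 36 36 5d) = d9 6c; tag = H(2c 5c 5c 5c d9 6c) = 6124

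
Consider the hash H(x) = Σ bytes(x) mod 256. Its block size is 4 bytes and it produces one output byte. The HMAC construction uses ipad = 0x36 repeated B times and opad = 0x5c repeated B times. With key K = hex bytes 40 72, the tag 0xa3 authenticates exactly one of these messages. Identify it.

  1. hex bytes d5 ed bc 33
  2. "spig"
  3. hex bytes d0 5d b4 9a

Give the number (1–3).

Key hex bytes 40 72 is 2 bytes ≤ B = 4; zero-pad to 4 bytes: K' = 40 72 00 00.
K' ⊕ ipad = 76 44 36 36; K' ⊕ opad = 1c 2e 5c 5c.
m1: inner = H(76 44 36 36 d5 ed bc 33) = d7; tag = H(1c 2e 5c 5c d7) = d9
m2: inner = H(76 44 36 36 73 70 69 67) = d9; tag = H(1c 2e 5c 5c d9) = db
m3: inner = H(76 44 36 36 d0 5d b4 9a) = a1; tag = H(1c 2e 5c 5c a1) = a3 ← matches

3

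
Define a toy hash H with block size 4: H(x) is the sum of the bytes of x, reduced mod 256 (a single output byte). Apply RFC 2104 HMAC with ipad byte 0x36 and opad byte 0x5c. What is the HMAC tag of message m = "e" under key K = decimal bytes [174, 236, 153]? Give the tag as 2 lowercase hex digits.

Key decimal bytes [174, 236, 153] = ae ec 99 is 3 bytes ≤ B = 4; zero-pad to 4 bytes: K' = ae ec 99 00.
K' ⊕ ipad = 98 da af 36.  K' ⊕ opad = f2 b0 c5 5c.
Inner input = (K'⊕ipad) ∥ m = 98 da af 36 ∥ 65.
Inner hash: sum = 152+218+175+54+101 = 700; mod 256 = 188 → bc.
Outer input = (K'⊕opad) ∥ inner = f2 b0 c5 5c ∥ bc.
Outer hash (tag): sum = 242+176+197+92+188 = 895; mod 256 = 127 → 7f.

7f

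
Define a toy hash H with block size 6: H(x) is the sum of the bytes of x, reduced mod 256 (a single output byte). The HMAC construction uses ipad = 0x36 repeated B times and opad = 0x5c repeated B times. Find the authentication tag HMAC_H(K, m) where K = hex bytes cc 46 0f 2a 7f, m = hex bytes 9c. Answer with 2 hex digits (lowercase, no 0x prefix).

Key hex bytes cc 46 0f 2a 7f is 5 bytes ≤ B = 6; zero-pad to 6 bytes: K' = cc 46 0f 2a 7f 00.
K' ⊕ ipad = fa 70 39 1c 49 36.  K' ⊕ opad = 90 1a 53 76 23 5c.
Inner input = (K'⊕ipad) ∥ m = fa 70 39 1c 49 36 ∥ 9c.
Inner hash: sum = 250+112+57+28+73+54+156 = 730; mod 256 = 218 → da.
Outer input = (K'⊕opad) ∥ inner = 90 1a 53 76 23 5c ∥ da.
Outer hash (tag): sum = 144+26+83+118+35+92+218 = 716; mod 256 = 204 → cc.

cc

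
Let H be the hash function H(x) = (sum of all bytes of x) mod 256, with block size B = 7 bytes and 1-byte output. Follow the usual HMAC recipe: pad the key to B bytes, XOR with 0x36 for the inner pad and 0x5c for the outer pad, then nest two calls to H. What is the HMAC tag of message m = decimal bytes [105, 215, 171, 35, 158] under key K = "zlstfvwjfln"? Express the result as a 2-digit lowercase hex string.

aa

Key "zlstfvwjfln" = 7a 6c 73 74 66 76 77 6a 66 6c 6e is 11 bytes > B = 7, so hash it first: H(key) = ca, then zero-pad to 7 bytes: K' = ca 00 00 00 00 00 00.
K' ⊕ ipad = fc 36 36 36 36 36 36.  K' ⊕ opad = 96 5c 5c 5c 5c 5c 5c.
Inner input = (K'⊕ipad) ∥ m = fc 36 36 36 36 36 36 ∥ 69 d7 ab 23 9e.
Inner hash: sum = 252+54+54+54+54+54+54+105+215+171+35+158 = 1260; mod 256 = 236 → ec.
Outer input = (K'⊕opad) ∥ inner = 96 5c 5c 5c 5c 5c 5c ∥ ec.
Outer hash (tag): sum = 150+92+92+92+92+92+92+236 = 938; mod 256 = 170 → aa.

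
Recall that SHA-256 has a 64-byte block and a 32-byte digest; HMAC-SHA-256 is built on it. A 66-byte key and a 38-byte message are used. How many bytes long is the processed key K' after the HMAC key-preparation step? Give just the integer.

64

Key is 66 > 64 bytes, so it is hashed to 32 bytes then zero-padded to 64: |K'| = 64.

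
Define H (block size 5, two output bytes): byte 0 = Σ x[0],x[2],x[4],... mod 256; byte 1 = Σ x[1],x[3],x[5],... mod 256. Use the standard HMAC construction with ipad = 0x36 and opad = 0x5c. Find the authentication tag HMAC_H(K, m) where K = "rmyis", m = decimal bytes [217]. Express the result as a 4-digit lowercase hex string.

Key "rmyis" = 72 6d 79 69 73 is exactly B = 5 bytes: K' = 72 6d 79 69 73.
K' ⊕ ipad = 44 5b 4f 5f 45.  K' ⊕ opad = 2e 31 25 35 2f.
Inner input = (K'⊕ipad) ∥ m = 44 5b 4f 5f 45 ∥ d9.
Inner hash: even-index sum = 216 mod 256 = 216; odd-index sum = 403 mod 256 = 147 → d8 93.
Outer input = (K'⊕opad) ∥ inner = 2e 31 25 35 2f ∥ d8 93.
Outer hash (tag): even-index sum = 277 mod 256 = 21; odd-index sum = 318 mod 256 = 62 → 15 3e.

153e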